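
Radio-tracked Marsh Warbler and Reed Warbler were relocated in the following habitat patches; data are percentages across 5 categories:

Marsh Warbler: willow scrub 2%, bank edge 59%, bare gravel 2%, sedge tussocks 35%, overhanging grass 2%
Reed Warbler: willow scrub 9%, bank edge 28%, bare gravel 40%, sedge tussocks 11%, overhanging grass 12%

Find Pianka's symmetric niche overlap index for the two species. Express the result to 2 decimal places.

0.60

Convert percentages to proportions (divide by 100).
Σ p₁ᵢp₂ᵢ = 0.0018 + 0.1652 + 0.0080 + 0.0385 + 0.0024 = 0.2159
Σp_1ᵢ² = 0.02² + 0.59² + 0.02² + 0.35² + 0.02² = 0.0004 + 0.3481 + 0.0004 + 0.1225 + 0.0004 = 0.4718
Σp_2ᵢ² = 0.09² + 0.28² + 0.40² + 0.11² + 0.12² = 0.0081 + 0.0784 + 0.1600 + 0.0121 + 0.0144 = 0.2730
O = 0.2159 / √(0.4718 × 0.2730) = 0.2159 / 0.35889 = 0.6016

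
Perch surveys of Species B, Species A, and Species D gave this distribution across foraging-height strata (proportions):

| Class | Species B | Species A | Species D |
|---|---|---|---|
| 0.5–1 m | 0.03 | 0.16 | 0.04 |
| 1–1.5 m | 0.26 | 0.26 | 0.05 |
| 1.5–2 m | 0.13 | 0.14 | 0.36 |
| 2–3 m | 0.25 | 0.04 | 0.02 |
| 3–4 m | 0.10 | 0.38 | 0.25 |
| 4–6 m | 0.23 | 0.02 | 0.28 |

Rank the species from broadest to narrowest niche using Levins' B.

Σp_Bᵢ² = 0.03² + 0.26² + 0.13² + 0.25² + 0.10² + 0.23² = 0.0009 + 0.0676 + 0.0169 + 0.0625 + 0.0100 + 0.0529 = 0.2108
B_B = 1 / 0.2108 = 4.7438
Σp_Aᵢ² = 0.16² + 0.26² + 0.14² + 0.04² + 0.38² + 0.02² = 0.0256 + 0.0676 + 0.0196 + 0.0016 + 0.1444 + 0.0004 = 0.2592
B_A = 1 / 0.2592 = 3.8580
Σp_Dᵢ² = 0.04² + 0.05² + 0.36² + 0.02² + 0.25² + 0.28² = 0.0016 + 0.0025 + 0.1296 + 0.0004 + 0.0625 + 0.0784 = 0.2750
B_D = 1 / 0.2750 = 3.6364
Ranking by B (broadest → narrowest): Species B (4.74) > Species A (3.86) > Species D (3.64)

Species B > Species A > Species D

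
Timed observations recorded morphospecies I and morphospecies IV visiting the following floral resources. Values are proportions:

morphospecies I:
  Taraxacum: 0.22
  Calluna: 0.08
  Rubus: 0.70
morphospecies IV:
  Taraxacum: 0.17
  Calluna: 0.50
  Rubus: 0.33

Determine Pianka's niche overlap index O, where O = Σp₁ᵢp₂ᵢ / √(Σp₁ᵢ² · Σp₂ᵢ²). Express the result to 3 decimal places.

Σ p₁ᵢp₂ᵢ = 0.0374 + 0.0400 + 0.2310 = 0.3084
Σp_1ᵢ² = 0.22² + 0.08² + 0.70² = 0.0484 + 0.0064 + 0.4900 = 0.5448
Σp_2ᵢ² = 0.17² + 0.50² + 0.33² = 0.0289 + 0.2500 + 0.1089 = 0.3878
O = 0.3084 / √(0.5448 × 0.3878) = 0.3084 / 0.459645 = 0.67095

0.671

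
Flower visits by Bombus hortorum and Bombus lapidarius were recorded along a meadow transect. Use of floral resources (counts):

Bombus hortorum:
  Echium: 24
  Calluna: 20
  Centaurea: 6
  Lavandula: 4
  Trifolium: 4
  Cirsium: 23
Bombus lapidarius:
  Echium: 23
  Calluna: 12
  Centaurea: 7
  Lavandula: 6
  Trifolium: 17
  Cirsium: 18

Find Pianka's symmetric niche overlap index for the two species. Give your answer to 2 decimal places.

Proportions for Bombus hortorum (n=81): 24/81=0.2963, 20/81=0.2469, 6/81=0.0741, 4/81=0.0494, 4/81=0.0494, 23/81=0.2840
Proportions for Bombus lapidarius (n=83): 23/83=0.2771, 12/83=0.1446, 7/83=0.0843, 6/83=0.0723, 17/83=0.2048, 18/83=0.2169
Σ p₁ᵢp₂ᵢ = 0.082105 + 0.035702 + 0.006247 + 0.003572 + 0.010117 + 0.061600 = 0.199343
Σp_1ᵢ² = 0.2963² + 0.2469² + 0.0741² + 0.0494² + 0.0494² + 0.2840² = 0.087794 + 0.060960 + 0.005491 + 0.002440 + 0.002440 + 0.080656 = 0.239781
Σp_2ᵢ² = 0.2771² + 0.1446² + 0.0843² + 0.0723² + 0.2048² + 0.2169² = 0.076784 + 0.020909 + 0.007106 + 0.005227 + 0.041943 + 0.047046 = 0.199015
O = 0.199343 / √(0.239781 × 0.199015) = 0.199343 / 0.2184491 = 0.9125

0.91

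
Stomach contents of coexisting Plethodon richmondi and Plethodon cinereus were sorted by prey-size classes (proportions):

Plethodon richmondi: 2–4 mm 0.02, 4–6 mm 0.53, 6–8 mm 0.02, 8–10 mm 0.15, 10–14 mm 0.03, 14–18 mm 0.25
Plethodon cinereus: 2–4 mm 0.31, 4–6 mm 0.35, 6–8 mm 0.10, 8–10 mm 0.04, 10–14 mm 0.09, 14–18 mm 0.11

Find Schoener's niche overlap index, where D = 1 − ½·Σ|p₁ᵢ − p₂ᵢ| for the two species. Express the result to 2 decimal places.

0.57

Σ|p₁ᵢ − p₂ᵢ| = 0.29 + 0.18 + 0.08 + 0.11 + 0.06 + 0.14 = 0.86
D = 1 − ½ × 0.86 = 1 − 0.430 = 0.5700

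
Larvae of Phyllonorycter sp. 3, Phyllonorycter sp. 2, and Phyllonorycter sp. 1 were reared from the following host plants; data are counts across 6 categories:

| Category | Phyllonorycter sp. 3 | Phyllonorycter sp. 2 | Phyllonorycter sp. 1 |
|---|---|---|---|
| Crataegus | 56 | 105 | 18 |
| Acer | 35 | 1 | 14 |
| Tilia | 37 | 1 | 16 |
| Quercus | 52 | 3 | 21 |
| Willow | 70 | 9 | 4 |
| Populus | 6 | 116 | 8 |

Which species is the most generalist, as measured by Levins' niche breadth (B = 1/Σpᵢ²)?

Phyllonorycter sp. 1

Proportions for Phyllonorycter sp. 3 (n=256): 56/256=0.2188, 35/256=0.1367, 37/256=0.1445, 52/256=0.2031, 70/256=0.2734, 6/256=0.0234
Proportions for Phyllonorycter sp. 2 (n=235): 105/235=0.4468, 1/235=0.0043, 1/235=0.0043, 3/235=0.0128, 9/235=0.0383, 116/235=0.4936
Proportions for Phyllonorycter sp. 1 (n=81): 18/81=0.2222, 14/81=0.1728, 16/81=0.1975, 21/81=0.2593, 4/81=0.0494, 8/81=0.0988
Σp_3ᵢ² = 0.2188² + 0.1367² + 0.1445² + 0.2031² + 0.2734² + 0.0234² = 0.047873 + 0.018687 + 0.020880 + 0.041250 + 0.074748 + 0.000548 = 0.203986
B_3 = 1 / 0.203986 = 4.9023
Σp_2ᵢ² = 0.4468² + 0.0043² + 0.0043² + 0.0128² + 0.0383² + 0.4936² = 0.199630 + 0.000018 + 0.000018 + 0.000164 + 0.001467 + 0.243641 = 0.444938
B_2 = 1 / 0.444938 = 2.2475
Σp_1ᵢ² = 0.2222² + 0.1728² + 0.1975² + 0.2593² + 0.0494² + 0.0988² = 0.049373 + 0.029860 + 0.039006 + 0.067236 + 0.002440 + 0.009761 = 0.197676
B_1 = 1 / 0.197676 = 5.0588
Highest B → broadest niche (most generalist): Phyllonorycter sp. 1 (B = 5.06).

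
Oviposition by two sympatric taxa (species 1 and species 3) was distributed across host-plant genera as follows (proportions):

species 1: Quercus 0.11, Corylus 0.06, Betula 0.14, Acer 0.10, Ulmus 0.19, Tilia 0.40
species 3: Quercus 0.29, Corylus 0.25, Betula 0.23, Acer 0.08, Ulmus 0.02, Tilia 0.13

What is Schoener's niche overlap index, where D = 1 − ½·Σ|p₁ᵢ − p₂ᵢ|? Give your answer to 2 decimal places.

Σ|p₁ᵢ − p₂ᵢ| = 0.18 + 0.19 + 0.09 + 0.02 + 0.17 + 0.27 = 0.92
D = 1 − ½ × 0.92 = 1 − 0.460 = 0.5400

0.54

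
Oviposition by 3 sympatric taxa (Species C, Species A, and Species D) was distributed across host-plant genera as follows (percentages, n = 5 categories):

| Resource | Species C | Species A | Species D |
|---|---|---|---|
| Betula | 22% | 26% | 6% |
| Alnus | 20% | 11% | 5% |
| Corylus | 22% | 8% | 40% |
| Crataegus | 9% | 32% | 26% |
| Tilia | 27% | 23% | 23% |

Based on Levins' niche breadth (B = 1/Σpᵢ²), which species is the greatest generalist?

Convert percentages to proportions (divide by 100).
Σp_Cᵢ² = 0.22² + 0.20² + 0.22² + 0.09² + 0.27² = 0.0484 + 0.0400 + 0.0484 + 0.0081 + 0.0729 = 0.2178
B_C = 1 / 0.2178 = 4.5914
Σp_Aᵢ² = 0.26² + 0.11² + 0.08² + 0.32² + 0.23² = 0.0676 + 0.0121 + 0.0064 + 0.1024 + 0.0529 = 0.2414
B_A = 1 / 0.2414 = 4.1425
Σp_Dᵢ² = 0.06² + 0.05² + 0.40² + 0.26² + 0.23² = 0.0036 + 0.0025 + 0.1600 + 0.0676 + 0.0529 = 0.2866
B_D = 1 / 0.2866 = 3.4892
Highest B → broadest niche (most generalist): Species C (B = 4.59).

Species C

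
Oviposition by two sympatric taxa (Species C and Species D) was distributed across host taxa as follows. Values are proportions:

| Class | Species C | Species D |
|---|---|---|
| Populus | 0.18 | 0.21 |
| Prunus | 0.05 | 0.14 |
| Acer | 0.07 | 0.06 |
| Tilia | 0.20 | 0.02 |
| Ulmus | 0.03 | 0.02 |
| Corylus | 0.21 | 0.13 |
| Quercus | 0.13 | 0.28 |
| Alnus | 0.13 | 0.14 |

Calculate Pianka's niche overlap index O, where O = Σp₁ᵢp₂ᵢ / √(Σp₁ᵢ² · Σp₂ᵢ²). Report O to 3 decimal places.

0.795

Σ p₁ᵢp₂ᵢ = 0.0378 + 0.0070 + 0.0042 + 0.0040 + 0.0006 + 0.0273 + 0.0364 + 0.0182 = 0.1355
Σp_1ᵢ² = 0.18² + 0.05² + 0.07² + 0.20² + 0.03² + 0.21² + 0.13² + 0.13² = 0.0324 + 0.0025 + 0.0049 + 0.0400 + 0.0009 + 0.0441 + 0.0169 + 0.0169 = 0.1586
Σp_2ᵢ² = 0.21² + 0.14² + 0.06² + 0.02² + 0.02² + 0.13² + 0.28² + 0.14² = 0.0441 + 0.0196 + 0.0036 + 0.0004 + 0.0004 + 0.0169 + 0.0784 + 0.0196 = 0.1830
O = 0.1355 / √(0.1586 × 0.1830) = 0.1355 / 0.170364 = 0.79536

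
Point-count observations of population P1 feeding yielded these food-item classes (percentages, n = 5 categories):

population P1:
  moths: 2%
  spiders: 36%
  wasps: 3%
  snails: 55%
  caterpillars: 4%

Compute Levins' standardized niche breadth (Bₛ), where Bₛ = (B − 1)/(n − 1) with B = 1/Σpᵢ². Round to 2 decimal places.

Convert percentages to proportions (divide by 100).
Σpᵢ² = 0.02² + 0.36² + 0.03² + 0.55² + 0.04² = 0.0004 + 0.1296 + 0.0009 + 0.3025 + 0.0016 = 0.4350
B = 1 / 0.4350 = 2.2989
Bₛ = (B − 1)/(n − 1) = (2.2989 − 1)/(5 − 1) = 1.2989/4 = 0.3247

0.32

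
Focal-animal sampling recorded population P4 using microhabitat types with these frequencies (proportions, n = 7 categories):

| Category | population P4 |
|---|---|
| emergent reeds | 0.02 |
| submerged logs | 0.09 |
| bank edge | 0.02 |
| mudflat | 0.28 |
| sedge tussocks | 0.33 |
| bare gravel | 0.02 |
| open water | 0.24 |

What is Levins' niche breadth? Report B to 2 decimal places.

Σpᵢ² = 0.02² + 0.09² + 0.02² + 0.28² + 0.33² + 0.02² + 0.24² = 0.0004 + 0.0081 + 0.0004 + 0.0784 + 0.1089 + 0.0004 + 0.0576 = 0.2542
B = 1 / 0.2542 = 3.9339

3.93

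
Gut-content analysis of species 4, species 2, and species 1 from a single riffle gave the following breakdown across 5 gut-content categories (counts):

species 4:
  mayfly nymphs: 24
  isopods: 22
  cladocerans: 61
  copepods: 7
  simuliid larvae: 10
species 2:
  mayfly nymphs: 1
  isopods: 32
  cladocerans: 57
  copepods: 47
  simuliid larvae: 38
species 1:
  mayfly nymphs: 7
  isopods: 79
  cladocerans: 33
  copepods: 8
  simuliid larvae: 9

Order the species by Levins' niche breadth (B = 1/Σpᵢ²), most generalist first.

species 2 > species 4 > species 1

Proportions for species 4 (n=124): 24/124=0.1935, 22/124=0.1774, 61/124=0.4919, 7/124=0.0565, 10/124=0.0806
Proportions for species 2 (n=175): 1/175=0.0057, 32/175=0.1829, 57/175=0.3257, 47/175=0.2686, 38/175=0.2171
Proportions for species 1 (n=136): 7/136=0.0515, 79/136=0.5809, 33/136=0.2426, 8/136=0.0588, 9/136=0.0662
Σp_4ᵢ² = 0.1935² + 0.1774² + 0.4919² + 0.0565² + 0.0806² = 0.037442 + 0.031471 + 0.241966 + 0.003192 + 0.006496 = 0.320567
B_4 = 1 / 0.320567 = 3.1195
Σp_2ᵢ² = 0.0057² + 0.1829² + 0.3257² + 0.2686² + 0.2171² = 0.000032 + 0.033452 + 0.106080 + 0.072146 + 0.047132 = 0.258842
B_2 = 1 / 0.258842 = 3.8634
Σp_1ᵢ² = 0.0515² + 0.5809² + 0.2426² + 0.0588² + 0.0662² = 0.002652 + 0.337445 + 0.058855 + 0.003457 + 0.004382 = 0.406791
B_1 = 1 / 0.406791 = 2.4583
Ranking by B (broadest → narrowest): species 2 (3.86) > species 4 (3.12) > species 1 (2.46)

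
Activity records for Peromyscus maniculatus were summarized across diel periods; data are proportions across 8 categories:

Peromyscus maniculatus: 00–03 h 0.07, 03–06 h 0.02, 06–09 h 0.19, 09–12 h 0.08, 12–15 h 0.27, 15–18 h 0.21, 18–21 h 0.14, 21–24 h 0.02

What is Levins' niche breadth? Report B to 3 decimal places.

5.411

Σpᵢ² = 0.07² + 0.02² + 0.19² + 0.08² + 0.27² + 0.21² + 0.14² + 0.02² = 0.0049 + 0.0004 + 0.0361 + 0.0064 + 0.0729 + 0.0441 + 0.0196 + 0.0004 = 0.1848
B = 1 / 0.1848 = 5.41126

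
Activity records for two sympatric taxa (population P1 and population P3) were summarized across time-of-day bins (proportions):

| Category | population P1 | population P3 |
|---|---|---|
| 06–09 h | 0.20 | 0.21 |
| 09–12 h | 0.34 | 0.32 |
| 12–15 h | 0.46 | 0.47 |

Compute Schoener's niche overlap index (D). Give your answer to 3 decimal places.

0.980

Σ|p₁ᵢ − p₂ᵢ| = 0.01 + 0.02 + 0.01 = 0.04
D = 1 − ½ × 0.04 = 1 − 0.020 = 0.98000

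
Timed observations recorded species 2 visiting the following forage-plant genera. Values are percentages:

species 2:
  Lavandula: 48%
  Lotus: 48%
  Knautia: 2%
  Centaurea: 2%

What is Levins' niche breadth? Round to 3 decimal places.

Convert percentages to proportions (divide by 100).
Σpᵢ² = 0.48² + 0.48² + 0.02² + 0.02² = 0.2304 + 0.2304 + 0.0004 + 0.0004 = 0.4616
B = 1 / 0.4616 = 2.16638

2.166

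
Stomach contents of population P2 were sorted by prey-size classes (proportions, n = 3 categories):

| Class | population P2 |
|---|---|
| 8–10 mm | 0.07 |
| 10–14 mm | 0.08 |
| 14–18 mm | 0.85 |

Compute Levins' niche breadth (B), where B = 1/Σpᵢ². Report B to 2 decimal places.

Σpᵢ² = 0.07² + 0.08² + 0.85² = 0.0049 + 0.0064 + 0.7225 = 0.7338
B = 1 / 0.7338 = 1.3628

1.36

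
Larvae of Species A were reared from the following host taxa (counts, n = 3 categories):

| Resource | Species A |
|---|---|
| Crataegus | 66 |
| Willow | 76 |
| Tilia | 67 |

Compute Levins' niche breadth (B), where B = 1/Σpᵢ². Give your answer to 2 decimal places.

Proportions for Species A (n=209): 66/209=0.3158, 76/209=0.3636, 67/209=0.3206
Σpᵢ² = 0.3158² + 0.3636² + 0.3206² = 0.099730 + 0.132205 + 0.102784 = 0.334719
B = 1 / 0.334719 = 2.9876

2.99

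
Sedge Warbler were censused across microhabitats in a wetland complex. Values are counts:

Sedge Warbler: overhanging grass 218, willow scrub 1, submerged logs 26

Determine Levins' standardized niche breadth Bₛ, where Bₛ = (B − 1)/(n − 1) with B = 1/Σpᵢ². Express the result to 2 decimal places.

0.12

Proportions for Sedge Warbler (n=245): 218/245=0.8898, 1/245=0.0041, 26/245=0.1061
Σpᵢ² = 0.8898² + 0.0041² + 0.1061² = 0.791744 + 0.000017 + 0.011257 = 0.803018
B = 1 / 0.803018 = 1.2453
Bₛ = (B − 1)/(n − 1) = (1.2453 − 1)/(3 − 1) = 0.2453/2 = 0.1227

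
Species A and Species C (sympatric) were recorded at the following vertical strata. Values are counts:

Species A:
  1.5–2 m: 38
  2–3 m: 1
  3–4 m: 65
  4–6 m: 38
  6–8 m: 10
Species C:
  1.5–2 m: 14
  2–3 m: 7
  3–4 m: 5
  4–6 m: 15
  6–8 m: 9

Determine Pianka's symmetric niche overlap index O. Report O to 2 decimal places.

Proportions for Species A (n=152): 38/152=0.2500, 1/152=0.0066, 65/152=0.4276, 38/152=0.2500, 10/152=0.0658
Proportions for Species C (n=50): 14/50=0.2800, 7/50=0.1400, 5/50=0.1000, 15/50=0.3000, 9/50=0.1800
Σ p₁ᵢp₂ᵢ = 0.070000 + 0.000924 + 0.042760 + 0.075000 + 0.011844 = 0.200528
Σp_1ᵢ² = 0.2500² + 0.0066² + 0.4276² + 0.2500² + 0.0658² = 0.062500 + 0.000044 + 0.182842 + 0.062500 + 0.004330 = 0.312216
Σp_2ᵢ² = 0.2800² + 0.1400² + 0.1000² + 0.3000² + 0.1800² = 0.078400 + 0.019600 + 0.010000 + 0.090000 + 0.032400 = 0.230400
O = 0.200528 / √(0.312216 × 0.230400) = 0.200528 / 0.2682062 = 0.7477

0.75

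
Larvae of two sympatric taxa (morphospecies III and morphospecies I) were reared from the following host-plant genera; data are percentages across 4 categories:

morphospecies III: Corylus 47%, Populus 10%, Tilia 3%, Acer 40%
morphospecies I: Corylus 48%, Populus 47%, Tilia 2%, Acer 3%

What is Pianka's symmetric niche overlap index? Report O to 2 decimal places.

0.68

Convert percentages to proportions (divide by 100).
Σ p₁ᵢp₂ᵢ = 0.2256 + 0.0470 + 0.0006 + 0.0120 = 0.2852
Σp_1ᵢ² = 0.47² + 0.10² + 0.03² + 0.40² = 0.2209 + 0.0100 + 0.0009 + 0.1600 = 0.3918
Σp_2ᵢ² = 0.48² + 0.47² + 0.02² + 0.03² = 0.2304 + 0.2209 + 0.0004 + 0.0009 = 0.4526
O = 0.2852 / √(0.3918 × 0.4526) = 0.2852 / 0.42110 = 0.6773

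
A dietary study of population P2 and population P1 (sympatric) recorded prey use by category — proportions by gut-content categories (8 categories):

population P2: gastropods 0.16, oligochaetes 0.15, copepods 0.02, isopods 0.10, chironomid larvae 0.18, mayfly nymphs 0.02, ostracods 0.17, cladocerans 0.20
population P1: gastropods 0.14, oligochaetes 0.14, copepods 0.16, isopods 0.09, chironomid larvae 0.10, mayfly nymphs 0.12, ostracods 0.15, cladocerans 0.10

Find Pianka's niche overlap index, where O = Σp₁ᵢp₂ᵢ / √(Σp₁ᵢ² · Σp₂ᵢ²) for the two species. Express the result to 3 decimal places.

0.843

Σ p₁ᵢp₂ᵢ = 0.0224 + 0.0210 + 0.0032 + 0.0090 + 0.0180 + 0.0024 + 0.0255 + 0.0200 = 0.1215
Σp_1ᵢ² = 0.16² + 0.15² + 0.02² + 0.10² + 0.18² + 0.02² + 0.17² + 0.20² = 0.0256 + 0.0225 + 0.0004 + 0.0100 + 0.0324 + 0.0004 + 0.0289 + 0.0400 = 0.1602
Σp_2ᵢ² = 0.14² + 0.14² + 0.16² + 0.09² + 0.10² + 0.12² + 0.15² + 0.10² = 0.0196 + 0.0196 + 0.0256 + 0.0081 + 0.0100 + 0.0144 + 0.0225 + 0.0100 = 0.1298
O = 0.1215 / √(0.1602 × 0.1298) = 0.1215 / 0.144201 = 0.84257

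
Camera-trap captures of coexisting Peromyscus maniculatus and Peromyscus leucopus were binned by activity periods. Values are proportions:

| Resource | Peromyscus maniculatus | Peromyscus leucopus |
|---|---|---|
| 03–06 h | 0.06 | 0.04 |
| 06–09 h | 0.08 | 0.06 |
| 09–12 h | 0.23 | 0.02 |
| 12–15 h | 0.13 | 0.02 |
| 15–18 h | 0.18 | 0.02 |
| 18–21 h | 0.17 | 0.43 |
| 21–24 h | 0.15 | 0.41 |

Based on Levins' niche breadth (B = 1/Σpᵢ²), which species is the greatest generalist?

Σp_maniᵢ² = 0.06² + 0.08² + 0.23² + 0.13² + 0.18² + 0.17² + 0.15² = 0.0036 + 0.0064 + 0.0529 + 0.0169 + 0.0324 + 0.0289 + 0.0225 = 0.1636
B_mani = 1 / 0.1636 = 6.1125
Σp_leucᵢ² = 0.04² + 0.06² + 0.02² + 0.02² + 0.02² + 0.43² + 0.41² = 0.0016 + 0.0036 + 0.0004 + 0.0004 + 0.0004 + 0.1849 + 0.1681 = 0.3594
B_leuc = 1 / 0.3594 = 2.7824
Highest B → broadest niche (most generalist): Peromyscus maniculatus (B = 6.11).

Peromyscus maniculatus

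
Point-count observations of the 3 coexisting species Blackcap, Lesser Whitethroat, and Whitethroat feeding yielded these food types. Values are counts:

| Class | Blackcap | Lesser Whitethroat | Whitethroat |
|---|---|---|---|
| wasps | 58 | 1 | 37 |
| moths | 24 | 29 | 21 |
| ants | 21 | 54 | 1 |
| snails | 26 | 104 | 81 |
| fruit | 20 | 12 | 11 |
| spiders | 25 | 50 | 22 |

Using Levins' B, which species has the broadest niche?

Blackcap

Proportions for Blackcap (n=174): 58/174=0.3333, 24/174=0.1379, 21/174=0.1207, 26/174=0.1494, 20/174=0.1149, 25/174=0.1437
Proportions for Lesser Whitethroat (n=250): 1/250=0.0040, 29/250=0.1160, 54/250=0.2160, 104/250=0.4160, 12/250=0.0480, 50/250=0.2000
Proportions for Whitethroat (n=173): 37/173=0.2139, 21/173=0.1214, 1/173=0.0058, 81/173=0.4682, 11/173=0.0636, 22/173=0.1272
Σp_Blacᵢ² = 0.3333² + 0.1379² + 0.1207² + 0.1494² + 0.1149² + 0.1437² = 0.111089 + 0.019016 + 0.014568 + 0.022320 + 0.013202 + 0.020650 = 0.200845
B_Blac = 1 / 0.200845 = 4.9790
Σp_Lessᵢ² = 0.0040² + 0.1160² + 0.2160² + 0.4160² + 0.0480² + 0.2000² = 0.000016 + 0.013456 + 0.046656 + 0.173056 + 0.002304 + 0.040000 = 0.275488
B_Less = 1 / 0.275488 = 3.6299
Σp_Whitᵢ² = 0.2139² + 0.1214² + 0.0058² + 0.4682² + 0.0636² + 0.1272² = 0.045753 + 0.014738 + 0.000034 + 0.219211 + 0.004045 + 0.016180 = 0.299961
B_Whit = 1 / 0.299961 = 3.3338
Highest B → broadest niche (most generalist): Blackcap (B = 4.98).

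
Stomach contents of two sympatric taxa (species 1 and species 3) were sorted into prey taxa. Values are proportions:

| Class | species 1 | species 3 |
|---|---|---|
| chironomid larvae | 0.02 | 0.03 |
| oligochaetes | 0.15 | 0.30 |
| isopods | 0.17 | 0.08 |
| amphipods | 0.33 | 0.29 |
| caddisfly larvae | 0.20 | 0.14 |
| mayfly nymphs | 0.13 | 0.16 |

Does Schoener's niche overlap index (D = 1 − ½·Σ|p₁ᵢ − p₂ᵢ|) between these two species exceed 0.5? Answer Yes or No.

Σ|p₁ᵢ − p₂ᵢ| = 0.01 + 0.15 + 0.09 + 0.04 + 0.06 + 0.03 = 0.38
D = 1 − ½ × 0.38 = 1 − 0.190 = 0.8100
D = 0.8100 > 0.5 → Yes.

Yes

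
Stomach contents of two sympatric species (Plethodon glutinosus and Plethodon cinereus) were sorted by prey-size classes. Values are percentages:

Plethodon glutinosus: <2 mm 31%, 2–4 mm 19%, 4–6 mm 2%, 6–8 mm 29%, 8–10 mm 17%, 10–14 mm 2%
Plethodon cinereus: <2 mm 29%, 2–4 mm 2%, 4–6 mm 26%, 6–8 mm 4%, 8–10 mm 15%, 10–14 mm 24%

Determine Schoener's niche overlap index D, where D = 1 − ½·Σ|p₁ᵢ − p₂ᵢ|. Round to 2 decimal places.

Convert percentages to proportions (divide by 100).
Σ|p₁ᵢ − p₂ᵢ| = 0.02 + 0.17 + 0.24 + 0.25 + 0.02 + 0.22 = 0.92
D = 1 − ½ × 0.92 = 1 − 0.460 = 0.5400

0.54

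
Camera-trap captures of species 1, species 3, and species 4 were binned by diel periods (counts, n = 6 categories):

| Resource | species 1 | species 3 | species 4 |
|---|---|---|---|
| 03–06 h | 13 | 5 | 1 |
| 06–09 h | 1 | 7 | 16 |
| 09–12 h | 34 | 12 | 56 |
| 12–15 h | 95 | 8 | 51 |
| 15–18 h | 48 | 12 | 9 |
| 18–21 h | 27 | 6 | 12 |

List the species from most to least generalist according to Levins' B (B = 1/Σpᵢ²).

Proportions for species 1 (n=218): 13/218=0.0596, 1/218=0.0046, 34/218=0.1560, 95/218=0.4358, 48/218=0.2202, 27/218=0.1239
Proportions for species 3 (n=50): 5/50=0.1000, 7/50=0.1400, 12/50=0.2400, 8/50=0.1600, 12/50=0.2400, 6/50=0.1200
Proportions for species 4 (n=145): 1/145=0.0069, 16/145=0.1103, 56/145=0.3862, 51/145=0.3517, 9/145=0.0621, 12/145=0.0828
Σp_1ᵢ² = 0.0596² + 0.0046² + 0.1560² + 0.4358² + 0.2202² + 0.1239² = 0.003552 + 0.000021 + 0.024336 + 0.189922 + 0.048488 + 0.015351 = 0.281670
B_1 = 1 / 0.281670 = 3.5503
Σp_3ᵢ² = 0.1000² + 0.1400² + 0.2400² + 0.1600² + 0.2400² + 0.1200² = 0.010000 + 0.019600 + 0.057600 + 0.025600 + 0.057600 + 0.014400 = 0.184800
B_3 = 1 / 0.184800 = 5.4113
Σp_4ᵢ² = 0.0069² + 0.1103² + 0.3862² + 0.3517² + 0.0621² + 0.0828² = 0.000048 + 0.012166 + 0.149150 + 0.123693 + 0.003856 + 0.006856 = 0.295769
B_4 = 1 / 0.295769 = 3.3810
Ranking by B (broadest → narrowest): species 3 (5.41) > species 1 (3.55) > species 4 (3.38)

species 3 > species 1 > species 4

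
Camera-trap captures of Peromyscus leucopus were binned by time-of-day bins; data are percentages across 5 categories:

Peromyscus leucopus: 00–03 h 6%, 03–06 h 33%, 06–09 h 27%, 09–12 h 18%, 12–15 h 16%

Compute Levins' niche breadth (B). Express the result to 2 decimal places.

4.11

Convert percentages to proportions (divide by 100).
Σpᵢ² = 0.06² + 0.33² + 0.27² + 0.18² + 0.16² = 0.0036 + 0.1089 + 0.0729 + 0.0324 + 0.0256 = 0.2434
B = 1 / 0.2434 = 4.1085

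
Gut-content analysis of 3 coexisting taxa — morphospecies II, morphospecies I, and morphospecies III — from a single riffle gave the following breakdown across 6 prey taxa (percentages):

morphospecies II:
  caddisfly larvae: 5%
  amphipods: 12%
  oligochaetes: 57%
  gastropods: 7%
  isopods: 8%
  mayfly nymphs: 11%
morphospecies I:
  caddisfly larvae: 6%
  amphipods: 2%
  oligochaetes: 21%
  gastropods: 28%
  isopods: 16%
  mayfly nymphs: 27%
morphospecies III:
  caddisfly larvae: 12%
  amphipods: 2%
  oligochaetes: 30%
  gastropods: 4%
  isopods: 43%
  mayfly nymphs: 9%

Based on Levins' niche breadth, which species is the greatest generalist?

Convert percentages to proportions (divide by 100).
Σp_IIᵢ² = 0.05² + 0.12² + 0.57² + 0.07² + 0.08² + 0.11² = 0.0025 + 0.0144 + 0.3249 + 0.0049 + 0.0064 + 0.0121 = 0.3652
B_II = 1 / 0.3652 = 2.7382
Σp_Iᵢ² = 0.06² + 0.02² + 0.21² + 0.28² + 0.16² + 0.27² = 0.0036 + 0.0004 + 0.0441 + 0.0784 + 0.0256 + 0.0729 = 0.2250
B_I = 1 / 0.2250 = 4.4444
Σp_IIIᵢ² = 0.12² + 0.02² + 0.30² + 0.04² + 0.43² + 0.09² = 0.0144 + 0.0004 + 0.0900 + 0.0016 + 0.1849 + 0.0081 = 0.2994
B_III = 1 / 0.2994 = 3.3400
Highest B → broadest niche (most generalist): morphospecies I (B = 4.44).

morphospecies I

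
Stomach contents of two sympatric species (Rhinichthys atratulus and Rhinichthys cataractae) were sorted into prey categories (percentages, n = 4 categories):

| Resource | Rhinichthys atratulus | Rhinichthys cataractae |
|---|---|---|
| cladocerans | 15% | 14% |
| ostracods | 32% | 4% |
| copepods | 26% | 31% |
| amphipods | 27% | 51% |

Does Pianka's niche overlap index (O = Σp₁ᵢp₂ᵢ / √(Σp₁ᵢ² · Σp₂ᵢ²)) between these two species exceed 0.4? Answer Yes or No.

Yes

Convert percentages to proportions (divide by 100).
Σ p₁ᵢp₂ᵢ = 0.0210 + 0.0128 + 0.0806 + 0.1377 = 0.2521
Σp_1ᵢ² = 0.15² + 0.32² + 0.26² + 0.27² = 0.0225 + 0.1024 + 0.0676 + 0.0729 = 0.2654
Σp_2ᵢ² = 0.14² + 0.04² + 0.31² + 0.51² = 0.0196 + 0.0016 + 0.0961 + 0.2601 = 0.3774
O = 0.2521 / √(0.2654 × 0.3774) = 0.2521 / 0.31648 = 0.7966
O = 0.7966 > 0.4 → Yes.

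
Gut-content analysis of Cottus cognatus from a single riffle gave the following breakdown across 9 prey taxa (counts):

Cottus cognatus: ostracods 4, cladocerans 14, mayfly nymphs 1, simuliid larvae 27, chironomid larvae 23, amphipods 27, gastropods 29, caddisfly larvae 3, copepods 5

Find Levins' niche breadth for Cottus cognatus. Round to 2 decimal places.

Proportions for Cottus cognatus (n=133): 4/133=0.0301, 14/133=0.1053, 1/133=0.0075, 27/133=0.2030, 23/133=0.1729, 27/133=0.2030, 29/133=0.2180, 3/133=0.0226, 5/133=0.0376
Σpᵢ² = 0.0301² + 0.1053² + 0.0075² + 0.2030² + 0.1729² + 0.2030² + 0.2180² + 0.0226² + 0.0376² = 0.000906 + 0.011088 + 0.000056 + 0.041209 + 0.029894 + 0.041209 + 0.047524 + 0.000511 + 0.001414 = 0.173811
B = 1 / 0.173811 = 5.7534

5.75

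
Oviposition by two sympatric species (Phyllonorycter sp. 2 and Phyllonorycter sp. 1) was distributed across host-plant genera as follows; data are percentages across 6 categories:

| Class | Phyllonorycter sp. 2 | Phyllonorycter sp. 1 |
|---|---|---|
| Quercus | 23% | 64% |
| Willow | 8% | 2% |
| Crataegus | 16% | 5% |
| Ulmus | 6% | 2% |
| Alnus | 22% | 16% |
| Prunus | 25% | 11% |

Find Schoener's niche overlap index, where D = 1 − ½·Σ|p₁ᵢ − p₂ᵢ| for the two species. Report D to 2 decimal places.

Convert percentages to proportions (divide by 100).
Σ|p₁ᵢ − p₂ᵢ| = 0.41 + 0.06 + 0.11 + 0.04 + 0.06 + 0.14 = 0.82
D = 1 − ½ × 0.82 = 1 − 0.410 = 0.5900

0.59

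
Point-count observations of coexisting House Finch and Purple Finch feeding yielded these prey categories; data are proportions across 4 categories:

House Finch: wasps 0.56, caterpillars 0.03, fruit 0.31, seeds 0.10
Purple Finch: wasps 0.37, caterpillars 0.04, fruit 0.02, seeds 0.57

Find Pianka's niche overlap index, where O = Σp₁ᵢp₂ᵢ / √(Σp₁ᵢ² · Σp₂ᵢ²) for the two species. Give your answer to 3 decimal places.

Σ p₁ᵢp₂ᵢ = 0.2072 + 0.0012 + 0.0062 + 0.0570 = 0.2716
Σp_1ᵢ² = 0.56² + 0.03² + 0.31² + 0.10² = 0.3136 + 0.0009 + 0.0961 + 0.0100 = 0.4206
Σp_2ᵢ² = 0.37² + 0.04² + 0.02² + 0.57² = 0.1369 + 0.0016 + 0.0004 + 0.3249 = 0.4638
O = 0.2716 / √(0.4206 × 0.4638) = 0.2716 / 0.441672 = 0.61494

0.615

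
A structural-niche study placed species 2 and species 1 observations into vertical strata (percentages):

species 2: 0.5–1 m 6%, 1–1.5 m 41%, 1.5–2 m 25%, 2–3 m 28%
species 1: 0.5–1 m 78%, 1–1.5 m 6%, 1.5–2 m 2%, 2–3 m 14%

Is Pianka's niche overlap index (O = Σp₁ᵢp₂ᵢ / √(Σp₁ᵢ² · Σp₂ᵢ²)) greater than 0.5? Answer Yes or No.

No

Convert percentages to proportions (divide by 100).
Σ p₁ᵢp₂ᵢ = 0.0468 + 0.0246 + 0.0050 + 0.0392 = 0.1156
Σp_1ᵢ² = 0.06² + 0.41² + 0.25² + 0.28² = 0.0036 + 0.1681 + 0.0625 + 0.0784 = 0.3126
Σp_2ᵢ² = 0.78² + 0.06² + 0.02² + 0.14² = 0.6084 + 0.0036 + 0.0004 + 0.0196 = 0.6320
O = 0.1156 / √(0.3126 × 0.6320) = 0.1156 / 0.44448 = 0.2601
O = 0.2601 < 0.5 → No.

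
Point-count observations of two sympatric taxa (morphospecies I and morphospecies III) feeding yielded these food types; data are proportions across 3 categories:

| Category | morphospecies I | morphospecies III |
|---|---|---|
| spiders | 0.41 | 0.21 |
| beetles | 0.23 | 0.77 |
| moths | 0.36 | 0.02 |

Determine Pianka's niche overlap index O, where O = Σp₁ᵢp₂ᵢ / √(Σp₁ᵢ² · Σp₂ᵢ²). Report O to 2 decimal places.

Σ p₁ᵢp₂ᵢ = 0.0861 + 0.1771 + 0.0072 = 0.2704
Σp_1ᵢ² = 0.41² + 0.23² + 0.36² = 0.1681 + 0.0529 + 0.1296 = 0.3506
Σp_2ᵢ² = 0.21² + 0.77² + 0.02² = 0.0441 + 0.5929 + 0.0004 = 0.6374
O = 0.2704 / √(0.3506 × 0.6374) = 0.2704 / 0.47273 = 0.5720

0.57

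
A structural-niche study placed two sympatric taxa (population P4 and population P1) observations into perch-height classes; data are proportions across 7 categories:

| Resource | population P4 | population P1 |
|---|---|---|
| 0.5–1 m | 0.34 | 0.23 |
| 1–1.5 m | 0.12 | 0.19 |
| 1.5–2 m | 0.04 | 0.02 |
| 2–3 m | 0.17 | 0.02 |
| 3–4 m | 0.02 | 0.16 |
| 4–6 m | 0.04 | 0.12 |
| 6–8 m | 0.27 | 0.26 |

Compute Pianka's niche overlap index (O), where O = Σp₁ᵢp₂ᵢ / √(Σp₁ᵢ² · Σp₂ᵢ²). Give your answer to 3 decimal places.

0.851

Σ p₁ᵢp₂ᵢ = 0.0782 + 0.0228 + 0.0008 + 0.0034 + 0.0032 + 0.0048 + 0.0702 = 0.1834
Σp_1ᵢ² = 0.34² + 0.12² + 0.04² + 0.17² + 0.02² + 0.04² + 0.27² = 0.1156 + 0.0144 + 0.0016 + 0.0289 + 0.0004 + 0.0016 + 0.0729 = 0.2354
Σp_2ᵢ² = 0.23² + 0.19² + 0.02² + 0.02² + 0.16² + 0.12² + 0.26² = 0.0529 + 0.0361 + 0.0004 + 0.0004 + 0.0256 + 0.0144 + 0.0676 = 0.1974
O = 0.1834 / √(0.2354 × 0.1974) = 0.1834 / 0.215564 = 0.85079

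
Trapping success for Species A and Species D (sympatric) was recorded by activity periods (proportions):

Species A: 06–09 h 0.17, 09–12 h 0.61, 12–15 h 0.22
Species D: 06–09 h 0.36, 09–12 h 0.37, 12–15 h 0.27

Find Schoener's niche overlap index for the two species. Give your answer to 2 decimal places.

Σ|p₁ᵢ − p₂ᵢ| = 0.19 + 0.24 + 0.05 = 0.48
D = 1 − ½ × 0.48 = 1 − 0.240 = 0.7600

0.76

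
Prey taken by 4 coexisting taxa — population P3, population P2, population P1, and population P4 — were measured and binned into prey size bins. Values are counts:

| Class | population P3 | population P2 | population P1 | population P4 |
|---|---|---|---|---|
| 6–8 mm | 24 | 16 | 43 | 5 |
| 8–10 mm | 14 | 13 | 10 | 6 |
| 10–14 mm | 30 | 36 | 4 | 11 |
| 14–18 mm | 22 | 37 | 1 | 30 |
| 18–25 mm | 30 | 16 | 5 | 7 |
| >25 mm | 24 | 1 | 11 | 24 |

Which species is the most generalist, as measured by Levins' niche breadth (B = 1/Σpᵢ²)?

population P3

Proportions for population P3 (n=144): 24/144=0.1667, 14/144=0.0972, 30/144=0.2083, 22/144=0.1528, 30/144=0.2083, 24/144=0.1667
Proportions for population P2 (n=119): 16/119=0.1345, 13/119=0.1092, 36/119=0.3025, 37/119=0.3109, 16/119=0.1345, 1/119=0.0084
Proportions for population P1 (n=74): 43/74=0.5811, 10/74=0.1351, 4/74=0.0541, 1/74=0.0135, 5/74=0.0676, 11/74=0.1486
Proportions for population P4 (n=83): 5/83=0.0602, 6/83=0.0723, 11/83=0.1325, 30/83=0.3614, 7/83=0.0843, 24/83=0.2892
Σp_P3ᵢ² = 0.1667² + 0.0972² + 0.2083² + 0.1528² + 0.2083² + 0.1667² = 0.027789 + 0.009448 + 0.043389 + 0.023348 + 0.043389 + 0.027789 = 0.175152
B_P3 = 1 / 0.175152 = 5.7093
Σp_P2ᵢ² = 0.1345² + 0.1092² + 0.3025² + 0.3109² + 0.1345² + 0.0084² = 0.018090 + 0.011925 + 0.091506 + 0.096659 + 0.018090 + 0.000071 = 0.236341
B_P2 = 1 / 0.236341 = 4.2312
Σp_P1ᵢ² = 0.5811² + 0.1351² + 0.0541² + 0.0135² + 0.0676² + 0.1486² = 0.337677 + 0.018252 + 0.002927 + 0.000182 + 0.004570 + 0.022082 = 0.385690
B_P1 = 1 / 0.385690 = 2.5928
Σp_P4ᵢ² = 0.0602² + 0.0723² + 0.1325² + 0.3614² + 0.0843² + 0.2892² = 0.003624 + 0.005227 + 0.017556 + 0.130610 + 0.007106 + 0.083637 = 0.247760
B_P4 = 1 / 0.247760 = 4.0362
Highest B → broadest niche (most generalist): population P3 (B = 5.71).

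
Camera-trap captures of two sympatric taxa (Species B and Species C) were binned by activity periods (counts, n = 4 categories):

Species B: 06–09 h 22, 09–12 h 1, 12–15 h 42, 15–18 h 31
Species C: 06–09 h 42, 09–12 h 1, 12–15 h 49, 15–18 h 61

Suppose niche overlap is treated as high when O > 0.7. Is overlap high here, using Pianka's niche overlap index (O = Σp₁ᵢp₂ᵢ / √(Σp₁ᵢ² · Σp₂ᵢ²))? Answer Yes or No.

Proportions for Species B (n=96): 22/96=0.2292, 1/96=0.0104, 42/96=0.4375, 31/96=0.3229
Proportions for Species C (n=153): 42/153=0.2745, 1/153=0.0065, 49/153=0.3203, 61/153=0.3987
Σ p₁ᵢp₂ᵢ = 0.062915 + 0.000068 + 0.140131 + 0.128740 = 0.331854
Σp_1ᵢ² = 0.2292² + 0.0104² + 0.4375² + 0.3229² = 0.052533 + 0.000108 + 0.191406 + 0.104264 = 0.348311
Σp_2ᵢ² = 0.2745² + 0.0065² + 0.3203² + 0.3987² = 0.075350 + 0.000042 + 0.102592 + 0.158962 = 0.336946
O = 0.331854 / √(0.348311 × 0.336946) = 0.331854 / 0.3425814 = 0.9687
O = 0.9687 > 0.7 → Yes.

Yes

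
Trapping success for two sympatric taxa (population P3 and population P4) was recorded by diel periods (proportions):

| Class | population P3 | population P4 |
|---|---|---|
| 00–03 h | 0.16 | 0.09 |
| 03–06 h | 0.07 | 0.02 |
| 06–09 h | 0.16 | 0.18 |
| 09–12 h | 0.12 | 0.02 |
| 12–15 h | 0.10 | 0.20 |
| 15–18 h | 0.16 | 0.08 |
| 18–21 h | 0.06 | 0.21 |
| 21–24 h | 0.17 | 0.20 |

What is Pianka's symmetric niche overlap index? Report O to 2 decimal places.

0.82

Σ p₁ᵢp₂ᵢ = 0.0144 + 0.0014 + 0.0288 + 0.0024 + 0.0200 + 0.0128 + 0.0126 + 0.0340 = 0.1264
Σp_1ᵢ² = 0.16² + 0.07² + 0.16² + 0.12² + 0.10² + 0.16² + 0.06² + 0.17² = 0.0256 + 0.0049 + 0.0256 + 0.0144 + 0.0100 + 0.0256 + 0.0036 + 0.0289 = 0.1386
Σp_2ᵢ² = 0.09² + 0.02² + 0.18² + 0.02² + 0.20² + 0.08² + 0.21² + 0.20² = 0.0081 + 0.0004 + 0.0324 + 0.0004 + 0.0400 + 0.0064 + 0.0441 + 0.0400 = 0.1718
O = 0.1264 / √(0.1386 × 0.1718) = 0.1264 / 0.15431 = 0.8191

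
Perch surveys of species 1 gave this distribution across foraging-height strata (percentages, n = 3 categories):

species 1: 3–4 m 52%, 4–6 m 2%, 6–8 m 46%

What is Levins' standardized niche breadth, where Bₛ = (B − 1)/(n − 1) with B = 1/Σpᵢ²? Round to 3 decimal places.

0.536

Convert percentages to proportions (divide by 100).
Σpᵢ² = 0.52² + 0.02² + 0.46² = 0.2704 + 0.0004 + 0.2116 = 0.4824
B = 1 / 0.4824 = 2.07297
Bₛ = (B − 1)/(n − 1) = (2.07297 − 1)/(3 − 1) = 1.07297/2 = 0.53649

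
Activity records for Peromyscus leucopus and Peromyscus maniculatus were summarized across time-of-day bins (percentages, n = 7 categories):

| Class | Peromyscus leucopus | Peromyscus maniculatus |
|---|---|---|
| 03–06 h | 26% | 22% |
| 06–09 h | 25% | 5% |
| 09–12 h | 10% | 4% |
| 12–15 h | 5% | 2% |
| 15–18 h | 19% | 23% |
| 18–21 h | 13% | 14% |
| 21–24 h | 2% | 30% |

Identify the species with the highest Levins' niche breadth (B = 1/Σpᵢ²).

Peromyscus leucopus

Convert percentages to proportions (divide by 100).
Σp_leucᵢ² = 0.26² + 0.25² + 0.10² + 0.05² + 0.19² + 0.13² + 0.02² = 0.0676 + 0.0625 + 0.0100 + 0.0025 + 0.0361 + 0.0169 + 0.0004 = 0.1960
B_leuc = 1 / 0.1960 = 5.1020
Σp_maniᵢ² = 0.22² + 0.05² + 0.04² + 0.02² + 0.23² + 0.14² + 0.30² = 0.0484 + 0.0025 + 0.0016 + 0.0004 + 0.0529 + 0.0196 + 0.0900 = 0.2154
B_mani = 1 / 0.2154 = 4.6425
Highest B → broadest niche (most generalist): Peromyscus leucopus (B = 5.10).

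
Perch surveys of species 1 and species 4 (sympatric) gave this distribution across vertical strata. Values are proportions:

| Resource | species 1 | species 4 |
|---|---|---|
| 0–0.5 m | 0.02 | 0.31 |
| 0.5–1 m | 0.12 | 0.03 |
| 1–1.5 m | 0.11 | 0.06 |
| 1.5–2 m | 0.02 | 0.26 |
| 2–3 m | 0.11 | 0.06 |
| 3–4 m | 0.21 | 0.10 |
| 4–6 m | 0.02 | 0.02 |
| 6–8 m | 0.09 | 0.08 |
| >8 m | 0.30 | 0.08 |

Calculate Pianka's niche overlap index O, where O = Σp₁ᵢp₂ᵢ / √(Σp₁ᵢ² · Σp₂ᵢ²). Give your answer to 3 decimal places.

0.429

Σ p₁ᵢp₂ᵢ = 0.0062 + 0.0036 + 0.0066 + 0.0052 + 0.0066 + 0.0210 + 0.0004 + 0.0072 + 0.0240 = 0.0808
Σp_1ᵢ² = 0.02² + 0.12² + 0.11² + 0.02² + 0.11² + 0.21² + 0.02² + 0.09² + 0.30² = 0.0004 + 0.0144 + 0.0121 + 0.0004 + 0.0121 + 0.0441 + 0.0004 + 0.0081 + 0.0900 = 0.1820
Σp_2ᵢ² = 0.31² + 0.03² + 0.06² + 0.26² + 0.06² + 0.10² + 0.02² + 0.08² + 0.08² = 0.0961 + 0.0009 + 0.0036 + 0.0676 + 0.0036 + 0.0100 + 0.0004 + 0.0064 + 0.0064 = 0.1950
O = 0.0808 / √(0.1820 × 0.1950) = 0.0808 / 0.188388 = 0.42890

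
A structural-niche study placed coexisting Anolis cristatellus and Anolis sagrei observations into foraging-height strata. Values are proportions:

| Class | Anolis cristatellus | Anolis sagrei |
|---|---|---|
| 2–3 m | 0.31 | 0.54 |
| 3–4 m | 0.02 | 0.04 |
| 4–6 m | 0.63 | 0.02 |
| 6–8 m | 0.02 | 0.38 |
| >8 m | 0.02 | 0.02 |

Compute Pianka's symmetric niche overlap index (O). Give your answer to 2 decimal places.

Σ p₁ᵢp₂ᵢ = 0.1674 + 0.0008 + 0.0126 + 0.0076 + 0.0004 = 0.1888
Σp_1ᵢ² = 0.31² + 0.02² + 0.63² + 0.02² + 0.02² = 0.0961 + 0.0004 + 0.3969 + 0.0004 + 0.0004 = 0.4942
Σp_2ᵢ² = 0.54² + 0.04² + 0.02² + 0.38² + 0.02² = 0.2916 + 0.0016 + 0.0004 + 0.1444 + 0.0004 = 0.4384
O = 0.1888 / √(0.4942 × 0.4384) = 0.1888 / 0.46546 = 0.4056

0.41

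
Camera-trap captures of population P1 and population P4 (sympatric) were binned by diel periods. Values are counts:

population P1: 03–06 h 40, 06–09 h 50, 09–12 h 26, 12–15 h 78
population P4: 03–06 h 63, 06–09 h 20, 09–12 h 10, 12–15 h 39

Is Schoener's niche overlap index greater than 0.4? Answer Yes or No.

Proportions for population P1 (n=194): 40/194=0.2062, 50/194=0.2577, 26/194=0.1340, 78/194=0.4021
Proportions for population P4 (n=132): 63/132=0.4773, 20/132=0.1515, 10/132=0.0758, 39/132=0.2955
Σ|p₁ᵢ − p₂ᵢ| = 0.2711 + 0.1062 + 0.0582 + 0.1066 = 0.5421
D = 1 − ½ × 0.5421 = 1 − 0.27105 = 0.72895
D = 0.72895 > 0.4 → Yes.

Yes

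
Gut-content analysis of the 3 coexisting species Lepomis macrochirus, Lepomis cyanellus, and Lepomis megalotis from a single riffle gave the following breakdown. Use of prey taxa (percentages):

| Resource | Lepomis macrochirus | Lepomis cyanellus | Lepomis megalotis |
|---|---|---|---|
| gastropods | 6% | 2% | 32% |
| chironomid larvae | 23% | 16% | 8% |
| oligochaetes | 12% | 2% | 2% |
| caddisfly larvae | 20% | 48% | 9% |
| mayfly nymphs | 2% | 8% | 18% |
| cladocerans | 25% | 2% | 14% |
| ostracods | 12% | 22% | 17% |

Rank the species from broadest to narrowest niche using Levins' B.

Convert percentages to proportions (divide by 100).
Σp_macrᵢ² = 0.06² + 0.23² + 0.12² + 0.20² + 0.02² + 0.25² + 0.12² = 0.0036 + 0.0529 + 0.0144 + 0.0400 + 0.0004 + 0.0625 + 0.0144 = 0.1882
B_macr = 1 / 0.1882 = 5.3135
Σp_cyanᵢ² = 0.02² + 0.16² + 0.02² + 0.48² + 0.08² + 0.02² + 0.22² = 0.0004 + 0.0256 + 0.0004 + 0.2304 + 0.0064 + 0.0004 + 0.0484 = 0.3120
B_cyan = 1 / 0.3120 = 3.2051
Σp_megaᵢ² = 0.32² + 0.08² + 0.02² + 0.09² + 0.18² + 0.14² + 0.17² = 0.1024 + 0.0064 + 0.0004 + 0.0081 + 0.0324 + 0.0196 + 0.0289 = 0.1982
B_mega = 1 / 0.1982 = 5.0454
Ranking by B (broadest → narrowest): Lepomis macrochirus (5.31) > Lepomis megalotis (5.05) > Lepomis cyanellus (3.21)

Lepomis macrochirus > Lepomis megalotis > Lepomis cyanellus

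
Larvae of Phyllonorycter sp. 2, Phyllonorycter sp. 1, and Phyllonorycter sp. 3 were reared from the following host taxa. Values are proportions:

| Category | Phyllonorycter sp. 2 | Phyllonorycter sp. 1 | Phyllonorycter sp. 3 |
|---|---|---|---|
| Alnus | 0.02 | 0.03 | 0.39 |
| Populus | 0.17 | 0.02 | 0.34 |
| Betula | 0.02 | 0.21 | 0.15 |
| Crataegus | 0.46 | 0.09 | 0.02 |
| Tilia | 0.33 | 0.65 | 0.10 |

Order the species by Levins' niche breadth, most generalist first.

Phyllonorycter sp. 3 > Phyllonorycter sp. 2 > Phyllonorycter sp. 1

Σp_2ᵢ² = 0.02² + 0.17² + 0.02² + 0.46² + 0.33² = 0.0004 + 0.0289 + 0.0004 + 0.2116 + 0.1089 = 0.3502
B_2 = 1 / 0.3502 = 2.8555
Σp_1ᵢ² = 0.03² + 0.02² + 0.21² + 0.09² + 0.65² = 0.0009 + 0.0004 + 0.0441 + 0.0081 + 0.4225 = 0.4760
B_1 = 1 / 0.4760 = 2.1008
Σp_3ᵢ² = 0.39² + 0.34² + 0.15² + 0.02² + 0.10² = 0.1521 + 0.1156 + 0.0225 + 0.0004 + 0.0100 = 0.3006
B_3 = 1 / 0.3006 = 3.3267
Ranking by B (broadest → narrowest): Phyllonorycter sp. 3 (3.33) > Phyllonorycter sp. 2 (2.86) > Phyllonorycter sp. 1 (2.10)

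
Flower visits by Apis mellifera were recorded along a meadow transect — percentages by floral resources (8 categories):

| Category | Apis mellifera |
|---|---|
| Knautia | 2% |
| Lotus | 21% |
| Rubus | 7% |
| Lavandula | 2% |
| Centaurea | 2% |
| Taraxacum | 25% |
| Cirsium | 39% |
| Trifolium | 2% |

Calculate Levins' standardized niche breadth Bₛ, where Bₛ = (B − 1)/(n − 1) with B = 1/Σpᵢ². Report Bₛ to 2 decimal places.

0.40

Convert percentages to proportions (divide by 100).
Σpᵢ² = 0.02² + 0.21² + 0.07² + 0.02² + 0.02² + 0.25² + 0.39² + 0.02² = 0.0004 + 0.0441 + 0.0049 + 0.0004 + 0.0004 + 0.0625 + 0.1521 + 0.0004 = 0.2652
B = 1 / 0.2652 = 3.7707
Bₛ = (B − 1)/(n − 1) = (3.7707 − 1)/(8 − 1) = 2.7707/7 = 0.3958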